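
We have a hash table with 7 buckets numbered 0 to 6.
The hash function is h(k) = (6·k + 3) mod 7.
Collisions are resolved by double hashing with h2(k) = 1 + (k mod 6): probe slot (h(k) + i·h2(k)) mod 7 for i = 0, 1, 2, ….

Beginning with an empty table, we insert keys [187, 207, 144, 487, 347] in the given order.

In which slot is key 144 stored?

187 hashes to 5; slot 5 is free -> place at 5.
207 hashes to 6; slot 6 is free -> place at 6.
144 hashes to 6, h2=1; 6 taken -> place at 0.
487 hashes to 6, h2=2; 6 taken -> place at 1.
347 hashes to 6, h2=6; 6,5 taken -> place at 4.
Table: [144, 487, —, —, 347, 187, 207]

0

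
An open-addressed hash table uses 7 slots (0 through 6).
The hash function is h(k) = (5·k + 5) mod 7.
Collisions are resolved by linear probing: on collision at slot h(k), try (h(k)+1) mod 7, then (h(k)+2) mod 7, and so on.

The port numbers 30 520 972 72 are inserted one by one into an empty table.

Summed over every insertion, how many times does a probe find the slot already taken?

3

30 hashes to 1; slot 1 is free → place at 1.
520 hashes to 1; 1 taken → place at 2.
972 hashes to 0; slot 0 is free → place at 0.
72 hashes to 1; 1,2 taken → place at 3.
Table: [972, 30, 520, 72, —, —, —]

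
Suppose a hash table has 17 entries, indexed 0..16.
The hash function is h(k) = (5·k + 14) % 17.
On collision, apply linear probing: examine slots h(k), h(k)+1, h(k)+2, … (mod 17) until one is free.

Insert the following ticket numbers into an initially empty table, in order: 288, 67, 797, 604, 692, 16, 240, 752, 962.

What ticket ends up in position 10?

67

Insert 288: h=9, slot 9 empty -> index 9.
Insert 67: h=9, slot 9 occupied -> index 10.
Insert 797: h=4, slot 4 empty -> index 4.
Insert 604: h=8, slot 8 empty -> index 8.
Insert 692: h=6, slot 6 empty -> index 6.
Insert 16: h=9, slots 9,10 occupied -> index 11.
Insert 240: h=7, slot 7 empty -> index 7.
Insert 752: h=0, slot 0 empty -> index 0.
Insert 962: h=13, slot 13 empty -> index 13.
Table: [752, _, _, _, 797, _, 692, 240, 604, 288, 67, 16, _, 962, _, _, _]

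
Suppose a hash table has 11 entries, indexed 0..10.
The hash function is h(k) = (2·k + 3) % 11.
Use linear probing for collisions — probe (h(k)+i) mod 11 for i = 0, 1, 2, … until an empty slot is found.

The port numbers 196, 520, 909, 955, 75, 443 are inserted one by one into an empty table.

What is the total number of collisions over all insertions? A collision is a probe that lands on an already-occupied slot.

Insert 196: h=10, slot 10 empty => index 10.
Insert 520: h=9, slot 9 empty => index 9.
Insert 909: h=6, slot 6 empty => index 6.
Insert 955: h=10, slot 10 occupied => index 0.
Insert 75: h=10, slots 10,0 occupied => index 1.
Insert 443: h=9, slots 9,10,0,1 occupied => index 2.
Table: [955, 75, 443, —, —, —, 909, —, —, 520, 196]

7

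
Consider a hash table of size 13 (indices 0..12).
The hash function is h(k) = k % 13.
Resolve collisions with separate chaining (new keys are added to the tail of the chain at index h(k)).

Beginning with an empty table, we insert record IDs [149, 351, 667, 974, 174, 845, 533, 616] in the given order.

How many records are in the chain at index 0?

149 → bucket 6
351 → bucket 0
667 → bucket 4
974 → bucket 12
174 → bucket 5
845 → bucket 0 (collision)
533 → bucket 0 (collision)
616 → bucket 5 (collision)
Final buckets:
0: 351 -> 845 -> 533
1: ∅
2: ∅
3: ∅
4: 667
5: 174 -> 616
6: 149
7: ∅
8: ∅
9: ∅
10: ∅
11: ∅
12: 974

3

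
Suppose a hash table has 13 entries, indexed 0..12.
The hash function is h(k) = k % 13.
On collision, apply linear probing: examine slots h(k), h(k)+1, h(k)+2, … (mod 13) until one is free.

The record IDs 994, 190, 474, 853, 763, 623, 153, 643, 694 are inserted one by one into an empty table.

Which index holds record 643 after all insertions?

0

994: h=6 => slot 6
190: h=8 => slot 8
474: h=6, probe 6,7 => slot 7
853: h=8, probe 8,9 => slot 9
763: h=9, probe 9,10 => slot 10
623: h=12 => slot 12
153: h=10, probe 10,11 => slot 11
643: h=6, probe 6,7,8,9,10,11,12,0 => slot 0
694: h=5 => slot 5
Table: [643, ∅, ∅, ∅, ∅, 694, 994, 474, 190, 853, 763, 153, 623]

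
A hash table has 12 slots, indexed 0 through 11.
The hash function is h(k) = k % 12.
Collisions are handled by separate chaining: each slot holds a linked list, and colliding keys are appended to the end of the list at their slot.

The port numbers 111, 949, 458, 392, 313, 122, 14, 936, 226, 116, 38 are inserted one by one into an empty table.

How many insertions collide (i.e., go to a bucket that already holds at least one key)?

5

Insert 111: h=3, bucket 3 empty → new chain.
Insert 949: h=1, bucket 1 empty → new chain.
Insert 458: h=2, bucket 2 empty → new chain.
Insert 392: h=8, bucket 8 empty → new chain.
Insert 313: h=1, bucket 1 nonempty → append to chain.
Insert 122: h=2, bucket 2 nonempty → append to chain.
Insert 14: h=2, bucket 2 nonempty → append to chain.
Insert 936: h=0, bucket 0 empty → new chain.
Insert 226: h=10, bucket 10 empty → new chain.
Insert 116: h=8, bucket 8 nonempty → append to chain.
Insert 38: h=2, bucket 2 nonempty → append to chain.
Final buckets:
0: 936
1: 949 -> 313
2: 458 -> 122 -> 14 -> 38
3: 111
4: -
5: -
6: -
7: -
8: 392 -> 116
9: -
10: 226
11: -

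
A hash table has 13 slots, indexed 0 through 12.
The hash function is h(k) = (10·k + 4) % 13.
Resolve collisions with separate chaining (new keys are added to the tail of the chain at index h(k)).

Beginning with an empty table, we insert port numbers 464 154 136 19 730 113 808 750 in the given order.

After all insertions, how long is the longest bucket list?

3

Insert 464: h=3, bucket 3 empty → new chain.
Insert 154: h=10, bucket 10 empty → new chain.
Insert 136: h=12, bucket 12 empty → new chain.
Insert 19: h=12, bucket 12 nonempty → append to chain.
Insert 730: h=11, bucket 11 empty → new chain.
Insert 113: h=3, bucket 3 nonempty → append to chain.
Insert 808: h=11, bucket 11 nonempty → append to chain.
Insert 750: h=3, bucket 3 nonempty → append to chain.
Final buckets:
0: .
1: .
2: .
3: 464 -> 113 -> 750
4: .
5: .
6: .
7: .
8: .
9: .
10: 154
11: 730 -> 808
12: 136 -> 19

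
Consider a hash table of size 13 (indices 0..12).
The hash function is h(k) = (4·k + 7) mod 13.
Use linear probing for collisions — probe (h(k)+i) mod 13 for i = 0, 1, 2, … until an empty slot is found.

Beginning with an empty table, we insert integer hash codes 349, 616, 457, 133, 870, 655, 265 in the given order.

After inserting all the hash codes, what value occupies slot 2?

349 hashes to 12; slot 12 is free -> place at 12.
616 hashes to 1; slot 1 is free -> place at 1.
457 hashes to 2; slot 2 is free -> place at 2.
133 hashes to 6; slot 6 is free -> place at 6.
870 hashes to 3; slot 3 is free -> place at 3.
655 hashes to 1; 1,2,3 taken -> place at 4.
265 hashes to 1; 1,2,3,4 taken -> place at 5.
Table: [-, 616, 457, 870, 655, 265, 133, -, -, -, -, -, 349]

457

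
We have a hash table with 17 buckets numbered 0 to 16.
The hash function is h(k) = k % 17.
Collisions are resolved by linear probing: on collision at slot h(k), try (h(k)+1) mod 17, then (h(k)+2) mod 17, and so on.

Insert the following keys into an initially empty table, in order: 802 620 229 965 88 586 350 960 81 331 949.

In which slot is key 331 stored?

15

802 hashes to 3; slot 3 is free → place at 3.
620 hashes to 8; slot 8 is free → place at 8.
229 hashes to 8; 8 taken → place at 9.
965 hashes to 13; slot 13 is free → place at 13.
88 hashes to 3; 3 taken → place at 4.
586 hashes to 8; 8,9 taken → place at 10.
350 hashes to 10; 10 taken → place at 11.
960 hashes to 8; 8,9,10,11 taken → place at 12.
81 hashes to 13; 13 taken → place at 14.
331 hashes to 8; 8,9,10,11,12,13,14 taken → place at 15.
949 hashes to 14; 14,15 taken → place at 16.
Table: [_, _, _, 802, 88, _, _, _, 620, 229, 586, 350, 960, 965, 81, 331, 949]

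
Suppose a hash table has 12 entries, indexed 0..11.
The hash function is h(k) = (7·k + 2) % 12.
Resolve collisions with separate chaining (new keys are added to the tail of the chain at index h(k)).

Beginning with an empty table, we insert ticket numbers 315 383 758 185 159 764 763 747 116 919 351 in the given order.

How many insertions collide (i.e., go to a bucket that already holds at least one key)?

315 -> bucket 11
383 -> bucket 7
758 -> bucket 4
185 -> bucket 1
159 -> bucket 11 (collision)
764 -> bucket 10
763 -> bucket 3
747 -> bucket 11 (collision)
116 -> bucket 10 (collision)
919 -> bucket 3 (collision)
351 -> bucket 11 (collision)
Final buckets:
0: ∅
1: 185
2: ∅
3: 763 -> 919
4: 758
5: ∅
6: ∅
7: 383
8: ∅
9: ∅
10: 764 -> 116
11: 315 -> 159 -> 747 -> 351

5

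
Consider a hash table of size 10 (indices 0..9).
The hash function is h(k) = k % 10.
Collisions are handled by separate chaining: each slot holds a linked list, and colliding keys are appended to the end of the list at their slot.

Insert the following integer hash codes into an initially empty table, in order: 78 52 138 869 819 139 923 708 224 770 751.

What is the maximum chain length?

3

Insert 78: h=8, bucket 8 empty -> new chain.
Insert 52: h=2, bucket 2 empty -> new chain.
Insert 138: h=8, bucket 8 nonempty -> append to chain.
Insert 869: h=9, bucket 9 empty -> new chain.
Insert 819: h=9, bucket 9 nonempty -> append to chain.
Insert 139: h=9, bucket 9 nonempty -> append to chain.
Insert 923: h=3, bucket 3 empty -> new chain.
Insert 708: h=8, bucket 8 nonempty -> append to chain.
Insert 224: h=4, bucket 4 empty -> new chain.
Insert 770: h=0, bucket 0 empty -> new chain.
Insert 751: h=1, bucket 1 empty -> new chain.
Final buckets:
0: 770
1: 751
2: 52
3: 923
4: 224
5: ∅
6: ∅
7: ∅
8: 78 -> 138 -> 708
9: 869 -> 819 -> 139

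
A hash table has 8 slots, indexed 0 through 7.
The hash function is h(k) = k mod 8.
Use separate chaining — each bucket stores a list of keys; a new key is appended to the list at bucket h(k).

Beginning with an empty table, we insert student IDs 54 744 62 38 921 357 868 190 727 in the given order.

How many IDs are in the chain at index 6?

54 -> bucket 6
744 -> bucket 0
62 -> bucket 6 (collision)
38 -> bucket 6 (collision)
921 -> bucket 1
357 -> bucket 5
868 -> bucket 4
190 -> bucket 6 (collision)
727 -> bucket 7
Final buckets:
0: 744
1: 921
2: .
3: .
4: 868
5: 357
6: 54 -> 62 -> 38 -> 190
7: 727

4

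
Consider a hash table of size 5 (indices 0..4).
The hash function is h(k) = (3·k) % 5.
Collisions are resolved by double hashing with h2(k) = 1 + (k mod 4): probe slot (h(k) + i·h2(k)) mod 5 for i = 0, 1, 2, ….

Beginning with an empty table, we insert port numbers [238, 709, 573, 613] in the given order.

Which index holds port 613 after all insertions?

238: h=4 => slot 4
709: h=2 => slot 2
573: h=4, h2=2, probe 4,1 => slot 1
613: h=4, h2=2, probe 4,1,3 => slot 3
Table: [_, 573, 709, 613, 238]

3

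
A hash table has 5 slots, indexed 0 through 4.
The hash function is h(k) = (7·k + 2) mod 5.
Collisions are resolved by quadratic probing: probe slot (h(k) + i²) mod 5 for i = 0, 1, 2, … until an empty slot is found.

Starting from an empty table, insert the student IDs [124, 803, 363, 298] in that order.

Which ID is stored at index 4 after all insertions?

124 hashes to 0; slot 0 is free -> place at 0.
803 hashes to 3; slot 3 is free -> place at 3.
363 hashes to 3; 3 taken -> place at 4.
298 hashes to 3; 3,4 taken -> place at 2.
Table: [124, —, 298, 803, 363]

363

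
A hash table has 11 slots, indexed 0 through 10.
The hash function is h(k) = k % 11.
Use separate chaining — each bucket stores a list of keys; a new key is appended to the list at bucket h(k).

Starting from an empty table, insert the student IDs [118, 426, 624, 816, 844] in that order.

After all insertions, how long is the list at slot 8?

Insert 118: h=8, bucket 8 empty → new chain.
Insert 426: h=8, bucket 8 nonempty → append to chain.
Insert 624: h=8, bucket 8 nonempty → append to chain.
Insert 816: h=2, bucket 2 empty → new chain.
Insert 844: h=8, bucket 8 nonempty → append to chain.
Final buckets:
0: -
1: -
2: 816
3: -
4: -
5: -
6: -
7: -
8: 118 -> 426 -> 624 -> 844
9: -
10: -

4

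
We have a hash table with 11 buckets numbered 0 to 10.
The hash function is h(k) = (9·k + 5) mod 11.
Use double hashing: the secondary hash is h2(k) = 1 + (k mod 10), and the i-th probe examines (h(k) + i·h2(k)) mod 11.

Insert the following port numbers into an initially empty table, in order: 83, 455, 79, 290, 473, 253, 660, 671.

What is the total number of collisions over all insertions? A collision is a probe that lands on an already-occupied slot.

83: h=4 -> slot 4
455: h=8 -> slot 8
79: h=1 -> slot 1
290: h=8, h2=1, probe 8,9 -> slot 9
473: h=5 -> slot 5
253: h=5, h2=4, probe 5,9,2 -> slot 2
660: h=5, h2=1, probe 5,6 -> slot 6
671: h=5, h2=2, probe 5,7 -> slot 7
Table: [_, 79, 253, _, 83, 473, 660, 671, 455, 290, _]

5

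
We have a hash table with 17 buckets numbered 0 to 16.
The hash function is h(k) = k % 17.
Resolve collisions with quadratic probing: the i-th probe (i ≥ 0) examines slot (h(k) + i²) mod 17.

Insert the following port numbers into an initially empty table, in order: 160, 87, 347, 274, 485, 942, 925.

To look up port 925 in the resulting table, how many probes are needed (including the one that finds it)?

4

Insert 160: h=7, slot 7 empty => index 7.
Insert 87: h=2, slot 2 empty => index 2.
Insert 347: h=7, slot 7 occupied => index 8.
Insert 274: h=2, slot 2 occupied => index 3.
Insert 485: h=9, slot 9 empty => index 9.
Insert 942: h=7, slots 7,8 occupied => index 11.
Insert 925: h=7, slots 7,8,11 occupied => index 16.
Table: [-, -, 87, 274, -, -, -, 160, 347, 485, -, 942, -, -, -, -, 925]
Lookup 925: h=7, probe 7,8,11,16 → found at 16.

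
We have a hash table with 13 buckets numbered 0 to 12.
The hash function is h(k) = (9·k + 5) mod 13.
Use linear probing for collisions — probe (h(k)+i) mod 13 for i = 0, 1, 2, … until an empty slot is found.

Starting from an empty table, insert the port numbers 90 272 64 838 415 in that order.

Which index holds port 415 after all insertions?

12

Insert 90: h=9, slot 9 empty → index 9.
Insert 272: h=9, slot 9 occupied → index 10.
Insert 64: h=9, slots 9,10 occupied → index 11.
Insert 838: h=7, slot 7 empty → index 7.
Insert 415: h=9, slots 9,10,11 occupied → index 12.
Table: [—, —, —, —, —, —, —, 838, —, 90, 272, 64, 415]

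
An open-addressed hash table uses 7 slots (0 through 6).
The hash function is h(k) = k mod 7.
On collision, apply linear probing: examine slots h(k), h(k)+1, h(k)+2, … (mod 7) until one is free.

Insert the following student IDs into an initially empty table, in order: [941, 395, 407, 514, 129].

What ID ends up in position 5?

941 hashes to 3; slot 3 is free → place at 3.
395 hashes to 3; 3 taken → place at 4.
407 hashes to 1; slot 1 is free → place at 1.
514 hashes to 3; 3,4 taken → place at 5.
129 hashes to 3; 3,4,5 taken → place at 6.
Table: [—, 407, —, 941, 395, 514, 129]

514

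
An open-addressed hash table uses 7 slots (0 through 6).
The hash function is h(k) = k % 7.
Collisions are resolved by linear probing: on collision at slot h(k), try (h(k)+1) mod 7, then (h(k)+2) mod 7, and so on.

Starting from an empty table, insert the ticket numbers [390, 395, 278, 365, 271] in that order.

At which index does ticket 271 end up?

0

Insert 390: h=5, slot 5 empty -> index 5.
Insert 395: h=3, slot 3 empty -> index 3.
Insert 278: h=5, slot 5 occupied -> index 6.
Insert 365: h=1, slot 1 empty -> index 1.
Insert 271: h=5, slots 5,6 occupied -> index 0.
Table: [271, 365, ., 395, ., 390, 278]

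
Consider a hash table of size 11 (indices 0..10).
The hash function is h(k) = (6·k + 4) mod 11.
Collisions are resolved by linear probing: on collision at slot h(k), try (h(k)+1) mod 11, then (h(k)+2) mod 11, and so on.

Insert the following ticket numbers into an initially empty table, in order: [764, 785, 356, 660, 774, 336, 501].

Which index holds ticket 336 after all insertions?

9

Insert 764: h=1, slot 1 empty => index 1.
Insert 785: h=6, slot 6 empty => index 6.
Insert 356: h=6, slot 6 occupied => index 7.
Insert 660: h=4, slot 4 empty => index 4.
Insert 774: h=6, slots 6,7 occupied => index 8.
Insert 336: h=7, slots 7,8 occupied => index 9.
Insert 501: h=7, slots 7,8,9 occupied => index 10.
Table: [_, 764, _, _, 660, _, 785, 356, 774, 336, 501]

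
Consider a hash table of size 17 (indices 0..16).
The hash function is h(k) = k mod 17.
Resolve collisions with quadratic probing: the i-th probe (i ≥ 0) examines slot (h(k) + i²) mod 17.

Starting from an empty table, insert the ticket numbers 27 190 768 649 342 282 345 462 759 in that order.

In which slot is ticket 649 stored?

7

Insert 27: h=10, slot 10 empty => index 10.
Insert 190: h=3, slot 3 empty => index 3.
Insert 768: h=3, slot 3 occupied => index 4.
Insert 649: h=3, slots 3,4 occupied => index 7.
Insert 342: h=2, slot 2 empty => index 2.
Insert 282: h=10, slot 10 occupied => index 11.
Insert 345: h=5, slot 5 empty => index 5.
Insert 462: h=3, slots 3,4,7 occupied => index 12.
Insert 759: h=11, slots 11,12 occupied => index 15.
Table: [—, —, 342, 190, 768, 345, —, 649, —, —, 27, 282, 462, —, —, 759, —]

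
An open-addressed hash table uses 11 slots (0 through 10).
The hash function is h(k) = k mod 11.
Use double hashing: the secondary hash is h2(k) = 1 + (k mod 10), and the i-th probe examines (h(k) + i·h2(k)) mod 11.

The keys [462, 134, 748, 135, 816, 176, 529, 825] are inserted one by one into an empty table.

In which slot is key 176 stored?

462 hashes to 0; slot 0 is free → place at 0.
134 hashes to 2; slot 2 is free → place at 2.
748 hashes to 0, h2=9; 0 taken → place at 9.
135 hashes to 3; slot 3 is free → place at 3.
816 hashes to 2, h2=7; 2,9 taken → place at 5.
176 hashes to 0, h2=7; 0 taken → place at 7.
529 hashes to 1; slot 1 is free → place at 1.
825 hashes to 0, h2=6; 0 taken → place at 6.
Table: [462, 529, 134, 135, —, 816, 825, 176, —, 748, —]

7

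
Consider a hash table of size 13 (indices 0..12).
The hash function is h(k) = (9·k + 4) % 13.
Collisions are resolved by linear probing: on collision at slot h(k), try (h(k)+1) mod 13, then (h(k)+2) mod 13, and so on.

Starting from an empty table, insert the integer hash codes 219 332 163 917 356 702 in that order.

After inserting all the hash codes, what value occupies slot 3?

219: h=12 → slot 12
332: h=2 → slot 2
163: h=2, probe 2,3 → slot 3
917: h=2, probe 2,3,4 → slot 4
356: h=10 → slot 10
702: h=4, probe 4,5 → slot 5
Table: [-, -, 332, 163, 917, 702, -, -, -, -, 356, -, 219]

163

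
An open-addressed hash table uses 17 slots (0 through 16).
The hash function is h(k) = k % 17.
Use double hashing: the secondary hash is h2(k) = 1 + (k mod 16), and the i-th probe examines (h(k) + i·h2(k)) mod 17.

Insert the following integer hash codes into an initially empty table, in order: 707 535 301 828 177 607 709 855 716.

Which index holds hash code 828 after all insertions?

707: h=10 -> slot 10
535: h=8 -> slot 8
301: h=12 -> slot 12
828: h=12, h2=13, probe 12,8,4 -> slot 4
177: h=7 -> slot 7
607: h=12, h2=16, probe 12,11 -> slot 11
709: h=12, h2=6, probe 12,1 -> slot 1
855: h=5 -> slot 5
716: h=2 -> slot 2
Table: [—, 709, 716, —, 828, 855, —, 177, 535, —, 707, 607, 301, —, —, —, —]

4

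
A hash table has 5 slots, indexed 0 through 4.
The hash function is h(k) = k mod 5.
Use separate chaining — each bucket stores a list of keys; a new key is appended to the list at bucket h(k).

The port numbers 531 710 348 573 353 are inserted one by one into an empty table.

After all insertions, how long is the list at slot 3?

531 -> bucket 1
710 -> bucket 0
348 -> bucket 3
573 -> bucket 3 (collision)
353 -> bucket 3 (collision)
Final buckets:
0: 710
1: 531
2: —
3: 348 -> 573 -> 353
4: —

3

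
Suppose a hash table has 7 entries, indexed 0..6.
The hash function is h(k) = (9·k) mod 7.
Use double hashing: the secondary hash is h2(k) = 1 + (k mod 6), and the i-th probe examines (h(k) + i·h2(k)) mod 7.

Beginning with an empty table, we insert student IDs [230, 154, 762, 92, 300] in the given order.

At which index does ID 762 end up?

230 hashes to 5; slot 5 is free -> place at 5.
154 hashes to 0; slot 0 is free -> place at 0.
762 hashes to 5, h2=1; 5 taken -> place at 6.
92 hashes to 2; slot 2 is free -> place at 2.
300 hashes to 5, h2=1; 5,6,0 taken -> place at 1.
Table: [154, 300, 92, ∅, ∅, 230, 762]

6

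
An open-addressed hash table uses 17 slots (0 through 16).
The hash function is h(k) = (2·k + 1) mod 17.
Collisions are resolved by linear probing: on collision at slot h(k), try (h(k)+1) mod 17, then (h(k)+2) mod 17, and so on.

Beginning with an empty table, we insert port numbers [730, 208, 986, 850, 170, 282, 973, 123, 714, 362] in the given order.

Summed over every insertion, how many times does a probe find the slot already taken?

11

730: h=16 → slot 16
208: h=9 → slot 9
986: h=1 → slot 1
850: h=1, probe 1,2 → slot 2
170: h=1, probe 1,2,3 → slot 3
282: h=4 → slot 4
973: h=9, probe 9,10 → slot 10
123: h=9, probe 9,10,11 → slot 11
714: h=1, probe 1,2,3,4,5 → slot 5
362: h=11, probe 11,12 → slot 12
Table: [—, 986, 850, 170, 282, 714, —, —, —, 208, 973, 123, 362, —, —, —, 730]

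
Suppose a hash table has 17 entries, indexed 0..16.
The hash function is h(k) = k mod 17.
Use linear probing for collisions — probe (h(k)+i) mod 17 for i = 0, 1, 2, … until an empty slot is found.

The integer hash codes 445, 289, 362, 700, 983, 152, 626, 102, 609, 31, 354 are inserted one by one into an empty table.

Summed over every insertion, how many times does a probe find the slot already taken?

445: h=3 => slot 3
289: h=0 => slot 0
362: h=5 => slot 5
700: h=3, probe 3,4 => slot 4
983: h=14 => slot 14
152: h=16 => slot 16
626: h=14, probe 14,15 => slot 15
102: h=0, probe 0,1 => slot 1
609: h=14, probe 14,15,16,0,1,2 => slot 2
31: h=14, probe 14,15,16,0,1,2,3,4,5,6 => slot 6
354: h=14, probe 14,15,16,0,1,2,3,4,5,6,7 => slot 7
Table: [289, 102, 609, 445, 700, 362, 31, 354, —, —, —, —, —, —, 983, 626, 152]

27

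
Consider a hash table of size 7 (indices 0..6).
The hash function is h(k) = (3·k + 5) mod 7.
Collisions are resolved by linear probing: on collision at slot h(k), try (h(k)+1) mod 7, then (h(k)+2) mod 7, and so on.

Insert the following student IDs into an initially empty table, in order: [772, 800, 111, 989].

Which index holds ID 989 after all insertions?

772 hashes to 4; slot 4 is free => place at 4.
800 hashes to 4; 4 taken => place at 5.
111 hashes to 2; slot 2 is free => place at 2.
989 hashes to 4; 4,5 taken => place at 6.
Table: [-, -, 111, -, 772, 800, 989]

6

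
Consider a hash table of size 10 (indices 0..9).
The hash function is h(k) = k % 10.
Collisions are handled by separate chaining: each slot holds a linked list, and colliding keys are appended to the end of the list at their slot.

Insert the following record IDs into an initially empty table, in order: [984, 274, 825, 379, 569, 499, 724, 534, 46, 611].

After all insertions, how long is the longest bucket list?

Insert 984: h=4, bucket 4 empty -> new chain.
Insert 274: h=4, bucket 4 nonempty -> append to chain.
Insert 825: h=5, bucket 5 empty -> new chain.
Insert 379: h=9, bucket 9 empty -> new chain.
Insert 569: h=9, bucket 9 nonempty -> append to chain.
Insert 499: h=9, bucket 9 nonempty -> append to chain.
Insert 724: h=4, bucket 4 nonempty -> append to chain.
Insert 534: h=4, bucket 4 nonempty -> append to chain.
Insert 46: h=6, bucket 6 empty -> new chain.
Insert 611: h=1, bucket 1 empty -> new chain.
Final buckets:
0: _
1: 611
2: _
3: _
4: 984 -> 274 -> 724 -> 534
5: 825
6: 46
7: _
8: _
9: 379 -> 569 -> 499

4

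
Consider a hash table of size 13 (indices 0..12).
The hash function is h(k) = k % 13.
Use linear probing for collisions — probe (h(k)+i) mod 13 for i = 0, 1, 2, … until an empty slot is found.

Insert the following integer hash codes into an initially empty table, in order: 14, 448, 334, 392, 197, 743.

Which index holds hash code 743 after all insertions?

14 hashes to 1; slot 1 is free => place at 1.
448 hashes to 6; slot 6 is free => place at 6.
334 hashes to 9; slot 9 is free => place at 9.
392 hashes to 2; slot 2 is free => place at 2.
197 hashes to 2; 2 taken => place at 3.
743 hashes to 2; 2,3 taken => place at 4.
Table: [-, 14, 392, 197, 743, -, 448, -, -, 334, -, -, -]

4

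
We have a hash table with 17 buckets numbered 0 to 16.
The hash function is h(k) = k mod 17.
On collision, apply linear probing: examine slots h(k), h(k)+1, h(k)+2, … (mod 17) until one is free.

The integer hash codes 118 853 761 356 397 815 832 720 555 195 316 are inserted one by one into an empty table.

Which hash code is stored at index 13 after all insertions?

118: h=16 -> slot 16
853: h=3 -> slot 3
761: h=13 -> slot 13
356: h=16, probe 16,0 -> slot 0
397: h=6 -> slot 6
815: h=16, probe 16,0,1 -> slot 1
832: h=16, probe 16,0,1,2 -> slot 2
720: h=6, probe 6,7 -> slot 7
555: h=11 -> slot 11
195: h=8 -> slot 8
316: h=10 -> slot 10
Table: [356, 815, 832, 853, _, _, 397, 720, 195, _, 316, 555, _, 761, _, _, 118]

761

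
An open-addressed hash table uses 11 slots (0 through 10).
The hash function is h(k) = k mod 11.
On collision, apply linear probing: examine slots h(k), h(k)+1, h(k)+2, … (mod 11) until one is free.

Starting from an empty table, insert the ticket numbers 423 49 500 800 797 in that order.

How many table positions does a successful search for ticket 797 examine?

423 hashes to 5; slot 5 is free -> place at 5.
49 hashes to 5; 5 taken -> place at 6.
500 hashes to 5; 5,6 taken -> place at 7.
800 hashes to 8; slot 8 is free -> place at 8.
797 hashes to 5; 5,6,7,8 taken -> place at 9.
Table: [-, -, -, -, -, 423, 49, 500, 800, 797, -]
Lookup 797: h=5, probe 5,6,7,8,9 → found at 9.

5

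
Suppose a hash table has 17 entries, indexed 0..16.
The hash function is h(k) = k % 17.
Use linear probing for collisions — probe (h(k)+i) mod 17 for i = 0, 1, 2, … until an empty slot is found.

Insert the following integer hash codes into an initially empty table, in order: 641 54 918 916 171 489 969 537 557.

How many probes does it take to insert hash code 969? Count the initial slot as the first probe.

3

641 hashes to 12; slot 12 is free -> place at 12.
54 hashes to 3; slot 3 is free -> place at 3.
918 hashes to 0; slot 0 is free -> place at 0.
916 hashes to 15; slot 15 is free -> place at 15.
171 hashes to 1; slot 1 is free -> place at 1.
489 hashes to 13; slot 13 is free -> place at 13.
969 hashes to 0; 0,1 taken -> place at 2.
537 hashes to 10; slot 10 is free -> place at 10.
557 hashes to 13; 13 taken -> place at 14.
Table: [918, 171, 969, 54, ., ., ., ., ., ., 537, ., 641, 489, 557, 916, .]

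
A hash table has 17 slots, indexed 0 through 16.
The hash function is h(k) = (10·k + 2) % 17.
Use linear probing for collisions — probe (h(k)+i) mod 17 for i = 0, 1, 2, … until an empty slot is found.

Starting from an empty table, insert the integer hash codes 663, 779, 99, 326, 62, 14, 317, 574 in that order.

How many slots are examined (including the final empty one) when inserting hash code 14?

663: h=2 -> slot 2
779: h=6 -> slot 6
99: h=6, probe 6,7 -> slot 7
326: h=15 -> slot 15
62: h=10 -> slot 10
14: h=6, probe 6,7,8 -> slot 8
317: h=10, probe 10,11 -> slot 11
574: h=13 -> slot 13
Table: [-, -, 663, -, -, -, 779, 99, 14, -, 62, 317, -, 574, -, 326, -]

3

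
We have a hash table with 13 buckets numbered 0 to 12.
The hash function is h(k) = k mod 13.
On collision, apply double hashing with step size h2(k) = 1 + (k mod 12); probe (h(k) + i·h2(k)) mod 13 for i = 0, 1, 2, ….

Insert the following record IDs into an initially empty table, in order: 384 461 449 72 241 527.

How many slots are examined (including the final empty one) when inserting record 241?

2

384 hashes to 7; slot 7 is free → place at 7.
461 hashes to 6; slot 6 is free → place at 6.
449 hashes to 7, h2=6; 7 taken → place at 0.
72 hashes to 7, h2=1; 7 taken → place at 8.
241 hashes to 7, h2=2; 7 taken → place at 9.
527 hashes to 7, h2=12; 7,6 taken → place at 5.
Table: [449, ∅, ∅, ∅, ∅, 527, 461, 384, 72, 241, ∅, ∅, ∅]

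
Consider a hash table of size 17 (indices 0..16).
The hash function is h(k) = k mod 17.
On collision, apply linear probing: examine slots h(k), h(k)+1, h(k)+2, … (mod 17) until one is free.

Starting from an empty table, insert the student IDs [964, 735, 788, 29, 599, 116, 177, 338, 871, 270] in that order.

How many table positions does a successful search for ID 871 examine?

964: h=12 → slot 12
735: h=4 → slot 4
788: h=6 → slot 6
29: h=12, probe 12,13 → slot 13
599: h=4, probe 4,5 → slot 5
116: h=14 → slot 14
177: h=7 → slot 7
338: h=15 → slot 15
871: h=4, probe 4,5,6,7,8 → slot 8
270: h=15, probe 15,16 → slot 16
Table: [-, -, -, -, 735, 599, 788, 177, 871, -, -, -, 964, 29, 116, 338, 270]
Lookup 871: h=4, probe 4,5,6,7,8 → found at 8.

5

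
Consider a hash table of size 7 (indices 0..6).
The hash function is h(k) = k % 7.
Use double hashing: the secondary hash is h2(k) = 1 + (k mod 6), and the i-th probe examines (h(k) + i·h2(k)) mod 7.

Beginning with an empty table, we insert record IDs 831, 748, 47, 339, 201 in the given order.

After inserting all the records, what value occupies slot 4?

47

Insert 831: h=5, slot 5 empty => index 5.
Insert 748: h=6, slot 6 empty => index 6.
Insert 47: h=5, h2=6, slot 5 occupied => index 4.
Insert 339: h=3, slot 3 empty => index 3.
Insert 201: h=5, h2=4, slot 5 occupied => index 2.
Table: [—, —, 201, 339, 47, 831, 748]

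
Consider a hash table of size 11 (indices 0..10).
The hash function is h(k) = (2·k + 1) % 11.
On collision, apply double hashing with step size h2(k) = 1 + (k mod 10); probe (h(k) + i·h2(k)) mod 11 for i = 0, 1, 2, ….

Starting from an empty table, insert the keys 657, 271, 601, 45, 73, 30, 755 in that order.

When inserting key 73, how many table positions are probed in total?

3

657: h=6 -> slot 6
271: h=4 -> slot 4
601: h=4, h2=2, probe 4,6,8 -> slot 8
45: h=3 -> slot 3
73: h=4, h2=4, probe 4,8,1 -> slot 1
30: h=6, h2=1, probe 6,7 -> slot 7
755: h=4, h2=6, probe 4,10 -> slot 10
Table: [., 73, ., 45, 271, ., 657, 30, 601, ., 755]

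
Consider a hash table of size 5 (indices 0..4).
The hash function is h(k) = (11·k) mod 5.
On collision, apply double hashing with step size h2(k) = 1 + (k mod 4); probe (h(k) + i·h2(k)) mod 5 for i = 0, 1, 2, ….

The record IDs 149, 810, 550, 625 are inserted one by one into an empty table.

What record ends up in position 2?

Insert 149: h=4, slot 4 empty → index 4.
Insert 810: h=0, slot 0 empty → index 0.
Insert 550: h=0, h2=3, slot 0 occupied → index 3.
Insert 625: h=0, h2=2, slot 0 occupied → index 2.
Table: [810, —, 625, 550, 149]

625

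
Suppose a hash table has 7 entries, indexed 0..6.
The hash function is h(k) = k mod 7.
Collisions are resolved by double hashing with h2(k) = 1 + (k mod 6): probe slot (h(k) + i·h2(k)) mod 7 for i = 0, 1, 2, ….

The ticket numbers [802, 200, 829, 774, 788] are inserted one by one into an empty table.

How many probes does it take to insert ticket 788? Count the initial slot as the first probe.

4

802 hashes to 4; slot 4 is free => place at 4.
200 hashes to 4, h2=3; 4 taken => place at 0.
829 hashes to 3; slot 3 is free => place at 3.
774 hashes to 4, h2=1; 4 taken => place at 5.
788 hashes to 4, h2=3; 4,0,3 taken => place at 6.
Table: [200, ∅, ∅, 829, 802, 774, 788]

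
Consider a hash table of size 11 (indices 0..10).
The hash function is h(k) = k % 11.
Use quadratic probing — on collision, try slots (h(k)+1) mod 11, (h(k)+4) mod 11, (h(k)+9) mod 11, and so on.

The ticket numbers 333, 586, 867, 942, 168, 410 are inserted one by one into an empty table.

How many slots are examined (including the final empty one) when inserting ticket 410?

333 hashes to 3; slot 3 is free → place at 3.
586 hashes to 3; 3 taken → place at 4.
867 hashes to 9; slot 9 is free → place at 9.
942 hashes to 7; slot 7 is free → place at 7.
168 hashes to 3; 3,4,7 taken → place at 1.
410 hashes to 3; 3,4,7,1 taken → place at 8.
Table: [., 168, ., 333, 586, ., ., 942, 410, 867, .]

5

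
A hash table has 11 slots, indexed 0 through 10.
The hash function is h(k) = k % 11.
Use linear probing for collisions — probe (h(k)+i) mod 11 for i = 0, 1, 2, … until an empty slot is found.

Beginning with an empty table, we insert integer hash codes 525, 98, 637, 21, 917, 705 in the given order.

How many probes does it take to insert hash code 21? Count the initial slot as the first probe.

525 hashes to 8; slot 8 is free → place at 8.
98 hashes to 10; slot 10 is free → place at 10.
637 hashes to 10; 10 taken → place at 0.
21 hashes to 10; 10,0 taken → place at 1.
917 hashes to 4; slot 4 is free → place at 4.
705 hashes to 1; 1 taken → place at 2.
Table: [637, 21, 705, _, 917, _, _, _, 525, _, 98]

3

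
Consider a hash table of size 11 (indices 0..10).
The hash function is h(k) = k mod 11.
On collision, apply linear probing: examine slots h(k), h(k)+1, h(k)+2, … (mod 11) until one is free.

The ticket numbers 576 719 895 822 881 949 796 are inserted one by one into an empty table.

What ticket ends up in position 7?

796

576: h=4 => slot 4
719: h=4, probe 4,5 => slot 5
895: h=4, probe 4,5,6 => slot 6
822: h=8 => slot 8
881: h=1 => slot 1
949: h=3 => slot 3
796: h=4, probe 4,5,6,7 => slot 7
Table: [∅, 881, ∅, 949, 576, 719, 895, 796, 822, ∅, ∅]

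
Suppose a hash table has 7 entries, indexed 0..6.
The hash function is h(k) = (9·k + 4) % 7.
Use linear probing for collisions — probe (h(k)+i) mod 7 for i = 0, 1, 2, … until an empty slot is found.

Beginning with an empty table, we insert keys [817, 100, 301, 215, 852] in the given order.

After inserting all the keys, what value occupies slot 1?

Insert 817: h=0, slot 0 empty → index 0.
Insert 100: h=1, slot 1 empty → index 1.
Insert 301: h=4, slot 4 empty → index 4.
Insert 215: h=0, slots 0,1 occupied → index 2.
Insert 852: h=0, slots 0,1,2 occupied → index 3.
Table: [817, 100, 215, 852, 301, —, —]

100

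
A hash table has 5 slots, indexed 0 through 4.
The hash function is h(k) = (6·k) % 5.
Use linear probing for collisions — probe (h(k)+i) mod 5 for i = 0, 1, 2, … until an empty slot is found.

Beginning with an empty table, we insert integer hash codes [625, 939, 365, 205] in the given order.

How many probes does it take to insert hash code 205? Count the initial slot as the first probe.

625 hashes to 0; slot 0 is free → place at 0.
939 hashes to 4; slot 4 is free → place at 4.
365 hashes to 0; 0 taken → place at 1.
205 hashes to 0; 0,1 taken → place at 2.
Table: [625, 365, 205, -, 939]

3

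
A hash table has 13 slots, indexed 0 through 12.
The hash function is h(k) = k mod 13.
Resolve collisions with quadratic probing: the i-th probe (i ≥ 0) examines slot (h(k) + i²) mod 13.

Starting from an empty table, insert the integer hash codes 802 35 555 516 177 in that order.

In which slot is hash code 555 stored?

0

802 hashes to 9; slot 9 is free => place at 9.
35 hashes to 9; 9 taken => place at 10.
555 hashes to 9; 9,10 taken => place at 0.
516 hashes to 9; 9,10,0 taken => place at 5.
177 hashes to 8; slot 8 is free => place at 8.
Table: [555, ∅, ∅, ∅, ∅, 516, ∅, ∅, 177, 802, 35, ∅, ∅]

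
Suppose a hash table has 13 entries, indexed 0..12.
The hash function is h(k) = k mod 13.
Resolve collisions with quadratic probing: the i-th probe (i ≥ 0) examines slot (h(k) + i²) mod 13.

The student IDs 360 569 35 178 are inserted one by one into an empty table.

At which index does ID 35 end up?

360 hashes to 9; slot 9 is free → place at 9.
569 hashes to 10; slot 10 is free → place at 10.
35 hashes to 9; 9,10 taken → place at 0.
178 hashes to 9; 9,10,0 taken → place at 5.
Table: [35, -, -, -, -, 178, -, -, -, 360, 569, -, -]

0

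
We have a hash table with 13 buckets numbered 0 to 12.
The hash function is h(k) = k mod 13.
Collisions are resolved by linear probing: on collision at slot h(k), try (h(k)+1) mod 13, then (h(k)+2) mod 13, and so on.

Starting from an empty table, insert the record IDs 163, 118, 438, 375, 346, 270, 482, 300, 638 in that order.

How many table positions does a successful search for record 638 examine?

4

163 hashes to 7; slot 7 is free => place at 7.
118 hashes to 1; slot 1 is free => place at 1.
438 hashes to 9; slot 9 is free => place at 9.
375 hashes to 11; slot 11 is free => place at 11.
346 hashes to 8; slot 8 is free => place at 8.
270 hashes to 10; slot 10 is free => place at 10.
482 hashes to 1; 1 taken => place at 2.
300 hashes to 1; 1,2 taken => place at 3.
638 hashes to 1; 1,2,3 taken => place at 4.
Table: [_, 118, 482, 300, 638, _, _, 163, 346, 438, 270, 375, _]
Lookup 638: h=1, probe 1,2,3,4 → found at 4.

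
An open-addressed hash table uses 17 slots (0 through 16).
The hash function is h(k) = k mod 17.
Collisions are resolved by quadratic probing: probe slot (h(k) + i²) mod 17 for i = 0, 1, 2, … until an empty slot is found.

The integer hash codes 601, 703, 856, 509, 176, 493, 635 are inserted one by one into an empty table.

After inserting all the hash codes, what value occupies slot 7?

601: h=6 => slot 6
703: h=6, probe 6,7 => slot 7
856: h=6, probe 6,7,10 => slot 10
509: h=16 => slot 16
176: h=6, probe 6,7,10,15 => slot 15
493: h=0 => slot 0
635: h=6, probe 6,7,10,15,5 => slot 5
Table: [493, -, -, -, -, 635, 601, 703, -, -, 856, -, -, -, -, 176, 509]

703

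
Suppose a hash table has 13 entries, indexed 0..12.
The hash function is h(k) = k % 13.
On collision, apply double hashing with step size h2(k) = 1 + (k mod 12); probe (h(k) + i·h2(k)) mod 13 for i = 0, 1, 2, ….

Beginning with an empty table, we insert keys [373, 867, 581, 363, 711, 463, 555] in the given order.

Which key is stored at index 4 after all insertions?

Insert 373: h=9, slot 9 empty => index 9.
Insert 867: h=9, h2=4, slot 9 occupied => index 0.
Insert 581: h=9, h2=6, slot 9 occupied => index 2.
Insert 363: h=12, slot 12 empty => index 12.
Insert 711: h=9, h2=4, slots 9,0 occupied => index 4.
Insert 463: h=8, slot 8 empty => index 8.
Insert 555: h=9, h2=4, slots 9,0,4,8,12 occupied => index 3.
Table: [867, ∅, 581, 555, 711, ∅, ∅, ∅, 463, 373, ∅, ∅, 363]

711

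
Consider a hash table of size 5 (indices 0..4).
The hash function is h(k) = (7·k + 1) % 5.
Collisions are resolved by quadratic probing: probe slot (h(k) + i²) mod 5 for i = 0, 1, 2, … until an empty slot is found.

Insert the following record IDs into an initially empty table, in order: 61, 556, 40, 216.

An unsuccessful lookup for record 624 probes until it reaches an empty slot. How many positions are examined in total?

2

Insert 61: h=3, slot 3 empty → index 3.
Insert 556: h=3, slot 3 occupied → index 4.
Insert 40: h=1, slot 1 empty → index 1.
Insert 216: h=3, slots 3,4 occupied → index 2.
Table: [—, 40, 216, 61, 556]
Lookup 624: h=4, probe 4,0 → slot 0 empty, not found.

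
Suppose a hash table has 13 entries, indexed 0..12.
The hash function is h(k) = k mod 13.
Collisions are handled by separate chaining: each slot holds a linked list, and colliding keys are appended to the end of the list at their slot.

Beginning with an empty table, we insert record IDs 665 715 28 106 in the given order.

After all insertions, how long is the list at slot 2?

3

665 -> bucket 2
715 -> bucket 0
28 -> bucket 2 (collision)
106 -> bucket 2 (collision)
Final buckets:
0: 715
1: —
2: 665 -> 28 -> 106
3: —
4: —
5: —
6: —
7: —
8: —
9: —
10: —
11: —
12: —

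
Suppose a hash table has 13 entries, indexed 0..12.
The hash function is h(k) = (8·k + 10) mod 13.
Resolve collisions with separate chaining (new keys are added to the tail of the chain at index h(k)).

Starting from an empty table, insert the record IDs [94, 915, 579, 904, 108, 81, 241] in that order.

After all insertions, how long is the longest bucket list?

94 → bucket 8
915 → bucket 11
579 → bucket 1
904 → bucket 1 (collision)
108 → bucket 3
81 → bucket 8 (collision)
241 → bucket 1 (collision)
Final buckets:
0: —
1: 579 -> 904 -> 241
2: —
3: 108
4: —
5: —
6: —
7: —
8: 94 -> 81
9: —
10: —
11: 915
12: —

3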